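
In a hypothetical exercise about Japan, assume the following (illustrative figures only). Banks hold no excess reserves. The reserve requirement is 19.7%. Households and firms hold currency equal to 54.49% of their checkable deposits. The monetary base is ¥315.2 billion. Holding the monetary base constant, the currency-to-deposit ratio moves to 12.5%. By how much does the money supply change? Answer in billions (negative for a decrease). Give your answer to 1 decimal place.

¥444.9 billion

Initially m₁ = (1 + 0.5449) / (0.197 + 0.5449) ≈ 2.08236, so M₁ = 2.08236 × 315.2 ≈ 656.3599 billion.
After the change m₂ = (1 + 0.125) / (0.197 + 0.125) ≈ 3.49379, so M₂ = 3.49379 × 315.2 ≈ 1101.2426 billion.
ΔM = M₂ − M₁ = 1101.2426 − 656.3599 = 444.8827 billion.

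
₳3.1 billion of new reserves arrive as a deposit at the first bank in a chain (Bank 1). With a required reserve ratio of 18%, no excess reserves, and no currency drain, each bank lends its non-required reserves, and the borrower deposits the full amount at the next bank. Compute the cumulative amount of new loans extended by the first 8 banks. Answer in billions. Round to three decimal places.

Bank i lends (1 − rr)^i of the original deposit: Bank 1 lends 3.1·0.8200 = 2.5420, Bank 2 lends 3.1·0.8200² ≈ 2.0844, and so on.
Summing a geometric series: total = 3.1·[0.8200·(1 − 0.8200^8) / (1 − 0.8200)] ≈ 11.2354 billion.

₳11.235 billion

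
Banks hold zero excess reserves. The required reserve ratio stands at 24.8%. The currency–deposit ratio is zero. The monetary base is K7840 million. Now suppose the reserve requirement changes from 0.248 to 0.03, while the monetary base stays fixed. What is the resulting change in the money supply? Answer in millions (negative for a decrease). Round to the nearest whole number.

Initially m₁ = 1 / (0.248) ≈ 4.03226, so M₁ = 4.03226 × 7840 = 31612.9184 million.
After the change m₂ = 1 / (0.03) ≈ 33.33333, so M₂ = 33.33333 × 7840 = 261333.3072 million.
ΔM = M₂ − M₁ = 261333.3072 − 31612.9184 = 229720.3888 million.

K229720 million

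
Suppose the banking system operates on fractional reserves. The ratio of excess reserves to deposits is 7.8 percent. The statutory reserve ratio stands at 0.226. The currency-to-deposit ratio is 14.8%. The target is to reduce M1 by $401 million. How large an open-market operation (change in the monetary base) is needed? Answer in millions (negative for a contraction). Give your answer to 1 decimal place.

-157.9 million

The money multiplier is m = (1 + c) / (rr + e + c) = (1 + 0.148) / (0.226 + 0.078 + 0.148) ≈ 2.53982.
ΔMB = ΔM / m = (−401) / 2.53982 ≈ -157.8852 million.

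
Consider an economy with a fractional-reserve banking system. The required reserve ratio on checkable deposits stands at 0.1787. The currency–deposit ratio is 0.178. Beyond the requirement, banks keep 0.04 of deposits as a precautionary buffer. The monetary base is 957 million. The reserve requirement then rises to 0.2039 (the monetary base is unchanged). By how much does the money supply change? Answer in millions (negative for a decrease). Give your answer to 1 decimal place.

Initially m₁ = (1 + 0.178) / (0.1787 + 0.04 + 0.178) ≈ 2.96950, so M₁ = 2.96950 × 957 = 2841.8115 million.
After the change m₂ = (1 + 0.178) / (0.2039 + 0.04 + 0.178) ≈ 2.79213, so M₂ = 2.79213 × 957 ≈ 2672.0684 million.
ΔM = M₂ − M₁ = 2672.0684 − 2841.8115 = -169.7431 million.

-169.7 million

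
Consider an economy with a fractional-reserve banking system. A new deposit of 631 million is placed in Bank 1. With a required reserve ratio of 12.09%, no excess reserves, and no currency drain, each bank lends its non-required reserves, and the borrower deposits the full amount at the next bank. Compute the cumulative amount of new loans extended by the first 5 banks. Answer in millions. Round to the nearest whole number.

2179 million

Bank i lends (1 − rr)^i of the original deposit: Bank 1 lends 631·0.8791 = 554.7121, Bank 2 lends 631·0.8791² ≈ 487.6474, and so on.
Summing a geometric series: total = 631·[0.8791·(1 − 0.8791^5) / (1 − 0.8791)] ≈ 2179.2119 million.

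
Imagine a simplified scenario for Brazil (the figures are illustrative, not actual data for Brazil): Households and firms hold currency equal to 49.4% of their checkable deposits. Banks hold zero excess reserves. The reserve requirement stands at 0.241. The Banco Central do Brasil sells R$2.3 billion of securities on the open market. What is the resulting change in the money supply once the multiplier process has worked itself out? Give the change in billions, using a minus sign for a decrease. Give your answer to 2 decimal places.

-4.68 billion

The money multiplier is m = (1 + c) / (rr + c) = (1 + 0.494) / (0.241 + 0.494) ≈ 2.0327.
The sale removes 2.3 billion of base, so ΔM = m × ΔMB = 2.0327 × (−2.3) ≈ -4.6752 billion.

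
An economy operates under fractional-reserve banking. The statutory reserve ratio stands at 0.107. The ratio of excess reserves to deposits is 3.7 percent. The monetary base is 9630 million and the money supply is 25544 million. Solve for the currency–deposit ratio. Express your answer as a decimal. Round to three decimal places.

Using m = M/MB = 25544/9630 ≈ 2.652544. From m = (1 + c)/(c + rr + e), rearranging gives 1 + c = m·(c + rr + e), so c·(1 − m) = m·(rr + e) − 1.
Hence c = [m·(rr + e) − 1]/(1 − m) = [2.652544 × (0.107 + 0.037) − 1] / (1 − 2.652544) ≈ 0.373989.

0.374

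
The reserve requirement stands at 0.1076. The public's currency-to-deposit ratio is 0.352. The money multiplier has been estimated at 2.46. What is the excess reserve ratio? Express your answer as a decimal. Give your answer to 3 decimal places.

0.090

Using m = 2.46. Since m = (1 + c)/(c + rr + e), the denominator satisfies c + rr + e = (1 + c)/m = (1 + 0.352) / 2.46 ≈ 0.549593.
With c = 0.352 and rr = 0.1076, the excess reserve ratio is 0.549593 − 0.352 − 0.1076 = 0.089993.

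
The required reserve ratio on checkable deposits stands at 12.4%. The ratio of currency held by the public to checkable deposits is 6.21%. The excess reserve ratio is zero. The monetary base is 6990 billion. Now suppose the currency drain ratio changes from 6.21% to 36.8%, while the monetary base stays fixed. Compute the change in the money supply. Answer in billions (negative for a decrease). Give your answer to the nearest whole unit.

Initially m₁ = (1 + 0.0621) / (0.124 + 0.0621) ≈ 5.70715, so M₁ = 5.70715 × 6990 = 39892.9785 billion.
After the change m₂ = (1 + 0.368) / (0.124 + 0.368) ≈ 2.78049, so M₂ = 2.78049 × 6990 = 19435.6251 billion.
ΔM = M₂ − M₁ = 19435.6251 − 39892.9785 = -20457.3534 billion.

-20457 billion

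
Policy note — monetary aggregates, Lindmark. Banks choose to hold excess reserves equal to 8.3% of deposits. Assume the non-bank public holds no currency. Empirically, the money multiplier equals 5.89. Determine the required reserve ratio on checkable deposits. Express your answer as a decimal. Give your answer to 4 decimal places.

Using m = 5.89. Since m = (1 + c)/(c + rr + e), the denominator satisfies c + rr + e = (1 + c)/m = (1 + 0) / 5.89 ≈ 0.169779.
With c = 0 and e = 0.083, the required reserve ratio on checkable deposits is 0.169779 − 0 − 0.083 = 0.086779.

0.0868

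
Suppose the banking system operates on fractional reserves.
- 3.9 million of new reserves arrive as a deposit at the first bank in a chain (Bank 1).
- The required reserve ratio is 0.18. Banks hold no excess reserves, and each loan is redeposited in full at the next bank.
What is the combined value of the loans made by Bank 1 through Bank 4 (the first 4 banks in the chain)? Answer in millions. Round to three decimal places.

9.734 million

Bank i lends (1 − rr)^i of the original deposit: Bank 1 lends 3.9·0.8200 = 3.1980, Bank 2 lends 3.9·0.8200² ≈ 2.6224, and so on.
Summing a geometric series: total = 3.9·[0.8200·(1 − 0.8200^4) / (1 − 0.8200)] ≈ 9.7340 million.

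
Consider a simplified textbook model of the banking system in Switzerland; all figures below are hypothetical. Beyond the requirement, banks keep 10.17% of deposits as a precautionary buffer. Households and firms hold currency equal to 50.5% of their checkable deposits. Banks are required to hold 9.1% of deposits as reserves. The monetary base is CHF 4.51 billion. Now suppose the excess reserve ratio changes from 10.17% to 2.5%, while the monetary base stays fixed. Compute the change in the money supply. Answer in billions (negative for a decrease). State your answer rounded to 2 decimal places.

CHF 1.20 billion

Initially m₁ = (1 + 0.505) / (0.091 + 0.1017 + 0.505) ≈ 2.1571, so M₁ = 2.1571 × 4.51 ≈ 9.7285 billion.
After the change m₂ = (1 + 0.505) / (0.091 + 0.025 + 0.505) ≈ 2.4235, so M₂ = 2.4235 × 4.51 ≈ 10.93 billion.
ΔM = M₂ − M₁ = 10.93 − 9.7285 = 1.2015 billion.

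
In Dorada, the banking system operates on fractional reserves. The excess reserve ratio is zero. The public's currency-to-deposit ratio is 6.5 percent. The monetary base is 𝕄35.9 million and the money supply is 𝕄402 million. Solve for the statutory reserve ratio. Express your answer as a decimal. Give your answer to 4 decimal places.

0.0301

Using m = M/MB = 402/35.9 ≈ 11.197772. Since m = (1 + c)/(c + rr + e), the denominator satisfies c + rr + e = (1 + c)/m = (1 + 0.065) / 11.197772 ≈ 0.095108.
With c = 0.065 and e = 0, the statutory reserve ratio is 0.095108 − 0.065 − 0 = 0.030108.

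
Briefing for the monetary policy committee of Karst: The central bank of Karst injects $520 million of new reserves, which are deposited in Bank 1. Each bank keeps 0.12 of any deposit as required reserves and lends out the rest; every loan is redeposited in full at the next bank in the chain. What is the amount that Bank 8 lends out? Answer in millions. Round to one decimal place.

$187.0 million

Each bank lends a fraction (1 − rr) = 0.8800 of the deposit it receives, so Bank 8 receives 520·0.8800^7 and lends 520·0.8800^8 ≈ 187.0100 million.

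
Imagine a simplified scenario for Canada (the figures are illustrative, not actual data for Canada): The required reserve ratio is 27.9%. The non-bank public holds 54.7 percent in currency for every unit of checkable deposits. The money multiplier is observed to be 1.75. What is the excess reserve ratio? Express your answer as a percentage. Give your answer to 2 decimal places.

Using m = 1.75. Since m = (1 + c)/(c + rr + e), the denominator satisfies c + rr + e = (1 + c)/m = (1 + 0.547) / 1.75 = 0.884000.
With c = 0.547 and rr = 0.279, the excess reserve ratio is 0.884000 − 0.547 − 0.279 = 0.058.

5.80%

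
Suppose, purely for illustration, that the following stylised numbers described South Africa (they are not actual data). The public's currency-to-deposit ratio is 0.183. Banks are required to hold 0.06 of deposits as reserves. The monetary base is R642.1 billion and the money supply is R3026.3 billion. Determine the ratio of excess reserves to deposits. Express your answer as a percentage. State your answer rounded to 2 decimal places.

Using m = M/MB = 3026.3/642.1 ≈ 4.713129. Since m = (1 + c)/(c + rr + e), the denominator satisfies c + rr + e = (1 + c)/m = (1 + 0.183) / 4.713129 ≈ 0.251001.
With c = 0.183 and rr = 0.06, the ratio of excess reserves to deposits is 0.251001 − 0.183 − 0.06 = 0.008001.

0.80%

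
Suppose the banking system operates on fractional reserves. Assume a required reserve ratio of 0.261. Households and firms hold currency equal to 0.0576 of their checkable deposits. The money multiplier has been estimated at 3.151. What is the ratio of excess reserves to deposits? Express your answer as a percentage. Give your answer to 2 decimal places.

1.70%

Using m = 3.151. Since m = (1 + c)/(c + rr + e), the denominator satisfies c + rr + e = (1 + c)/m = (1 + 0.0576) / 3.151 ≈ 0.335639.
With c = 0.0576 and rr = 0.261, the ratio of excess reserves to deposits is 0.335639 − 0.0576 − 0.261 = 0.017039.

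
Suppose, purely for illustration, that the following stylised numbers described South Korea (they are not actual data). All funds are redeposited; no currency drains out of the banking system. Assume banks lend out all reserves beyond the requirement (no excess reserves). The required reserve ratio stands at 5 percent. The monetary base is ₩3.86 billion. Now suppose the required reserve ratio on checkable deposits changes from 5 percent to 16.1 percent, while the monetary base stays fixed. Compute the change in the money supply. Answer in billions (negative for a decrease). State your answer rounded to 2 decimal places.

Initially m₁ = 1 / (0.05) = 20, so M₁ = 20 × 3.86 = 77.2 billion.
After the change m₂ = 1 / (0.161) ≈ 6.2112, so M₂ = 6.2112 × 3.86 ≈ 23.9752 billion.
ΔM = M₂ − M₁ = 23.9752 − 77.2 = -53.2248 billion.

-53.22 billion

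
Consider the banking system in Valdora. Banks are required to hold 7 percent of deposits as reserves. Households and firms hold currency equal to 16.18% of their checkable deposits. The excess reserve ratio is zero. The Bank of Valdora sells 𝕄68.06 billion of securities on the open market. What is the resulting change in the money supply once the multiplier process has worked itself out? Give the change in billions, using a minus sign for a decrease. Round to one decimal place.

The money multiplier is m = (1 + c) / (rr + c) = (1 + 0.1618) / (0.07 + 0.1618) ≈ 5.0121.
The sale removes 68.06 billion of base, so ΔM = m × ΔMB = 5.0121 × (−68.06) ≈ -341.1235 billion.

-341.1 billion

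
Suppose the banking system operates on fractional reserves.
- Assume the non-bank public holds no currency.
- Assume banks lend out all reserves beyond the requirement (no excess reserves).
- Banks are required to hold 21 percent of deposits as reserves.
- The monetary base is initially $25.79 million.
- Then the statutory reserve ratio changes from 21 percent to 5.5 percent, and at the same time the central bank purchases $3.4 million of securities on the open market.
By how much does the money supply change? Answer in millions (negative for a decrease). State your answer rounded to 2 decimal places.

$407.92 million

Before: m₁ = 1 / (0.21) ≈ 4.76190, MB₁ = 25.79, so M₁ = 4.76190 × 25.79 ≈ 122.8094 million.
After: m₂ = 1 / (0.055) ≈ 18.18182, MB₂ = 25.79 + 3.4 = 29.19, so M₂ = 18.18182 × 29.19 ≈ 530.7273 million.
ΔM = M₂ − M₁ = 530.7273 − 122.8094 = 407.9179 million.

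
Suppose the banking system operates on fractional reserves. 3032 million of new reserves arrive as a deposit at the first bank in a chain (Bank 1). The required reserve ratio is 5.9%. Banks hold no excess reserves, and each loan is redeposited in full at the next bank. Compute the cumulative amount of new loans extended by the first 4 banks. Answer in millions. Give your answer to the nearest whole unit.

10442 million

Bank i lends (1 − rr)^i of the original deposit: Bank 1 lends 3032·0.9410 = 2853.1120, Bank 2 lends 3032·0.9410² ≈ 2684.7784, and so on.
Summing a geometric series: total = 3032·[0.9410·(1 − 0.9410^4) / (1 − 0.9410)] ≈ 10441.5871 million.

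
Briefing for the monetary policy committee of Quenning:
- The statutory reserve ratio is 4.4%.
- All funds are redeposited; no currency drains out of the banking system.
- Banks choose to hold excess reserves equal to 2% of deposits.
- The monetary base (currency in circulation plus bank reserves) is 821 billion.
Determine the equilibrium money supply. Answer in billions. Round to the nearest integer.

12828 billion

The money multiplier is m = 1 / (rr + e) = 1 / (0.044 + 0.02) = 15.6250.
So M = m × MB = 15.6250 × 821 = 12828.125 billion.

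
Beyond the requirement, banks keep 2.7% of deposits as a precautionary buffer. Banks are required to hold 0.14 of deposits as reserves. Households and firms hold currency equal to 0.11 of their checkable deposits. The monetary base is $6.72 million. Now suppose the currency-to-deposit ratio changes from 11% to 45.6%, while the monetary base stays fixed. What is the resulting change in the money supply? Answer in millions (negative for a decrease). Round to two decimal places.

-11.22 million

Initially m₁ = (1 + 0.11) / (0.14 + 0.027 + 0.11) ≈ 4.0072, so M₁ = 4.0072 × 6.72 ≈ 26.9284 million.
After the change m₂ = (1 + 0.456) / (0.14 + 0.027 + 0.456) ≈ 2.3371, so M₂ = 2.3371 × 6.72 ≈ 15.7053 million.
ΔM = M₂ − M₁ = 15.7053 − 26.9284 = -11.2231 million.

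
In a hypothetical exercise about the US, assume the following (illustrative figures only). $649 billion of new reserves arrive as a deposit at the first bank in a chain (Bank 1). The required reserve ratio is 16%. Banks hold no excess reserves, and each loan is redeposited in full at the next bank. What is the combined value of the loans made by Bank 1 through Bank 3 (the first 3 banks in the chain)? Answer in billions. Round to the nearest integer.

Bank i lends (1 − rr)^i of the original deposit: Bank 1 lends 649·0.8400 = 545.1600, Bank 2 lends 649·0.8400² = 457.9344, and so on.
Summing a geometric series: total = 649·[0.8400·(1 − 0.8400^3) / (1 − 0.8400)] ≈ 1387.7593 billion.

$1388 billion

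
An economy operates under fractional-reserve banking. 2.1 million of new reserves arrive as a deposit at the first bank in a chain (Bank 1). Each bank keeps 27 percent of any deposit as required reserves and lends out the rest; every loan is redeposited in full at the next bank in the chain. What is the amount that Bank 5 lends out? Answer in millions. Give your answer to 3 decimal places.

0.435 million

Each bank lends a fraction (1 − rr) = 0.7300 of the deposit it receives, so Bank 5 receives 2.1·0.7300^4 and lends 2.1·0.7300^5 ≈ 0.4353 million.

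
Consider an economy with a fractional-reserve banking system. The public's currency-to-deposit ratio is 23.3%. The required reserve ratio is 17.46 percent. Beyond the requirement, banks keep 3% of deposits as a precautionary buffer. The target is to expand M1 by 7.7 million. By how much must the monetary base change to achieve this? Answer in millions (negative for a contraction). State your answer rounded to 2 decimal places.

The money multiplier is m = (1 + c) / (rr + e + c) = (1 + 0.233) / (0.1746 + 0.03 + 0.233) ≈ 2.8176.
ΔMB = ΔM / m = (+7.7) / 2.8176 ≈ 2.7328 million.

2.73 million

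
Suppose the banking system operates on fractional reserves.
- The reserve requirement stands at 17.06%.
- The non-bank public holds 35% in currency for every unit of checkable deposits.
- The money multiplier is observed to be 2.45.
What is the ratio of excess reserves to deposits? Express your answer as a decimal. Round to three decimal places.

0.030

Using m = 2.45. Since m = (1 + c)/(c + rr + e), the denominator satisfies c + rr + e = (1 + c)/m = (1 + 0.35) / 2.45 ≈ 0.551020.
With c = 0.35 and rr = 0.1706, the ratio of excess reserves to deposits is 0.551020 − 0.35 − 0.1706 = 0.03042.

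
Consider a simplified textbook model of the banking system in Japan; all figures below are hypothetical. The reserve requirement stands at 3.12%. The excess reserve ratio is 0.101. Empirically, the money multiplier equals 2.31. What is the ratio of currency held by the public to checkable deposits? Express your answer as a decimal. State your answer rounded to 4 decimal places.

Using m = 2.31. From m = (1 + c)/(c + rr + e), rearranging gives 1 + c = m·(c + rr + e), so c·(1 − m) = m·(rr + e) − 1.
Hence c = [m·(rr + e) − 1]/(1 − m) = [2.31 × (0.0312 + 0.101) − 1] / (1 − 2.31) ≈ 0.530243.

0.5302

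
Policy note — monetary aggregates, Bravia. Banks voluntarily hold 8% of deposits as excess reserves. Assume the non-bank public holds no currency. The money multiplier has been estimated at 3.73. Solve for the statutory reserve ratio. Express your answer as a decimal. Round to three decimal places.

Using m = 3.73. Since m = (1 + c)/(c + rr + e), the denominator satisfies c + rr + e = (1 + c)/m = (1 + 0) / 3.73 ≈ 0.268097.
With c = 0 and e = 0.08, the statutory reserve ratio is 0.268097 − 0 − 0.08 = 0.188097.

0.188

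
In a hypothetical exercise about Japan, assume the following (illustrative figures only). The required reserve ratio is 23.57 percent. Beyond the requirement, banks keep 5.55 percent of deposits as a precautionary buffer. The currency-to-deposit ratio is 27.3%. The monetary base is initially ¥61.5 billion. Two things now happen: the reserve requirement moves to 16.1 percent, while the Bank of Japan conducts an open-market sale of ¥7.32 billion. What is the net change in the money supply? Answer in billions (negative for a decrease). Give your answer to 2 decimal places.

Before: m₁ = (1 + 0.273) / (0.2357 + 0.0555 + 0.273) ≈ 2.25629, MB₁ = 61.5, so M₁ = 2.25629 × 61.5 ≈ 138.7618 billion.
After: m₂ = (1 + 0.273) / (0.161 + 0.0555 + 0.273) ≈ 2.60061, MB₂ = 61.5 − 7.32 = 54.18, so M₂ = 2.60061 × 54.18 ≈ 140.901 billion.
ΔM = M₂ − M₁ = 140.901 − 138.7618 = 2.1392 billion.

¥2.14 billion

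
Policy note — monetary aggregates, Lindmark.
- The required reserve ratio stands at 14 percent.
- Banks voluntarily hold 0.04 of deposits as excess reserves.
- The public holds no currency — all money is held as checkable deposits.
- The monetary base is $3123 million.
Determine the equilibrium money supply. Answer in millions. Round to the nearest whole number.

$17350 million

The money multiplier is m = 1 / (rr + e) = 1 / (0.14 + 0.04) ≈ 5.55556.
So M = m × MB = 5.55556 × 3123 ≈ 17350.0139 million.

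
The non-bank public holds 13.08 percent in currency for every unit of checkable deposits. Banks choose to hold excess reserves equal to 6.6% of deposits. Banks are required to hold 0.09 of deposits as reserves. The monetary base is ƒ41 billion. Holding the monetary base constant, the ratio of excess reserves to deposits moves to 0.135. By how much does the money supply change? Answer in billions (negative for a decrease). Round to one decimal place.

-31.3 billion

Initially m₁ = (1 + 0.1308) / (0.09 + 0.066 + 0.1308) ≈ 3.9428, so M₁ = 3.9428 × 41 = 161.6548 billion.
After the change m₂ = (1 + 0.1308) / (0.09 + 0.135 + 0.1308) ≈ 3.1782, so M₂ = 3.1782 × 41 = 130.3062 billion.
ΔM = M₂ − M₁ = 130.3062 − 161.6548 = -31.3486 billion.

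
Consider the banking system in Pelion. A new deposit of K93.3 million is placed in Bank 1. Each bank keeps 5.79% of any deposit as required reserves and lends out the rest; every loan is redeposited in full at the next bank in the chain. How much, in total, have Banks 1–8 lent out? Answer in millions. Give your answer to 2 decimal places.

K576.04 million

Bank i lends (1 − rr)^i of the original deposit: Bank 1 lends 93.3·0.9421 ≈ 87.8979, Bank 2 lends 93.3·0.9421² ≈ 82.8086, and so on.
Summing a geometric series: total = 93.3·[0.9421·(1 − 0.9421^8) / (1 − 0.9421)] ≈ 576.0443 million.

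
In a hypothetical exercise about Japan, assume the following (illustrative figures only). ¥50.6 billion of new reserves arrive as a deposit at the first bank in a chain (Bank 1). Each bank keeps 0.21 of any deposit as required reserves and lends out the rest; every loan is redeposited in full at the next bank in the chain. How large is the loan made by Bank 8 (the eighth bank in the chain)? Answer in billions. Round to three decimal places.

Each bank lends a fraction (1 − rr) = 0.7900 of the deposit it receives, so Bank 8 receives 50.6·0.7900^7 and lends 50.6·0.7900^8 ≈ 7.6766 billion.

¥7.677 billion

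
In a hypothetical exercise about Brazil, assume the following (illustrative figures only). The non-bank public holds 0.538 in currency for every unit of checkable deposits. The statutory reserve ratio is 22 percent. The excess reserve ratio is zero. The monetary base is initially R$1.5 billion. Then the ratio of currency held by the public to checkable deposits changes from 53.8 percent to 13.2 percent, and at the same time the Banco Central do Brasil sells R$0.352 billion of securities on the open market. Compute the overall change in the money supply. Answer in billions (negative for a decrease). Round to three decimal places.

R$0.648 billion

Before: m₁ = (1 + 0.538) / (0.22 + 0.538) ≈ 2.02902, MB₁ = 1.5, so M₁ = 2.02902 × 1.5 ≈ 3.0435 billion.
After: m₂ = (1 + 0.132) / (0.22 + 0.132) ≈ 3.21591, MB₂ = 1.5 − 0.352 = 1.148, so M₂ = 3.21591 × 1.148 ≈ 3.6919 billion.
ΔM = M₂ − M₁ = 3.6919 − 3.0435 = 0.6484 billion.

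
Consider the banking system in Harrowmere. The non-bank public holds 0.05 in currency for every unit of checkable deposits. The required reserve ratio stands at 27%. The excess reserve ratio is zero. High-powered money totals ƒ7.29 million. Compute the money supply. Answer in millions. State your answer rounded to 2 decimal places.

ƒ23.92 million

The money multiplier is m = (1 + c) / (rr + c) = (1 + 0.05) / (0.27 + 0.05) ≈ 3.2812.
So M = m × MB = 3.2812 × 7.29 ≈ 23.9199 million.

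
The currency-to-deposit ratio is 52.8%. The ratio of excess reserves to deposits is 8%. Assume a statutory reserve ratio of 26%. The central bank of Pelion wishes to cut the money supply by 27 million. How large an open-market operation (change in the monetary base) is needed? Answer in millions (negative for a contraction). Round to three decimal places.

The money multiplier is m = (1 + c) / (rr + e + c) = (1 + 0.528) / (0.26 + 0.08 + 0.528) ≈ 1.760369.
ΔMB = ΔM / m = (−27) / 1.760369 ≈ -15.3377 million.

-15.338 million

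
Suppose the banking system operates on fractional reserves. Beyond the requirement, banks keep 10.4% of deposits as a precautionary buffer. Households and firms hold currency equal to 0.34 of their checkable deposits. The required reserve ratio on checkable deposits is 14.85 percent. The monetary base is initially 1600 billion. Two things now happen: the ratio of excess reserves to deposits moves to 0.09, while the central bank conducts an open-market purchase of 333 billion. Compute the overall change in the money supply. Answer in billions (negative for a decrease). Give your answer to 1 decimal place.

858.9 billion

Before: m₁ = (1 + 0.34) / (0.1485 + 0.104 + 0.34) ≈ 2.261603, MB₁ = 1600, so M₁ = 2.261603 × 1600 = 3618.5648 billion.
After: m₂ = (1 + 0.34) / (0.1485 + 0.09 + 0.34) ≈ 2.316335, MB₂ = 1600 + 333 = 1933, so M₂ = 2.316335 × 1933 ≈ 4477.4756 billion.
ΔM = M₂ − M₁ = 4477.4756 − 3618.5648 = 858.9108 billion.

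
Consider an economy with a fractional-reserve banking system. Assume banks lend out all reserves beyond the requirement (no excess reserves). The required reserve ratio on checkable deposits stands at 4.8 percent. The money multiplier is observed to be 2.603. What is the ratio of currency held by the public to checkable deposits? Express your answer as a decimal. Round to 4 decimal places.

Using m = 2.603. From m = (1 + c)/(c + rr + e), rearranging gives 1 + c = m·(c + rr + e), so c·(1 − m) = m·(rr + e) − 1.
Hence c = [m·(rr + e) − 1]/(1 − m) = [2.603 × (0.048 + 0) − 1] / (1 − 2.603) ≈ 0.545886.

0.5459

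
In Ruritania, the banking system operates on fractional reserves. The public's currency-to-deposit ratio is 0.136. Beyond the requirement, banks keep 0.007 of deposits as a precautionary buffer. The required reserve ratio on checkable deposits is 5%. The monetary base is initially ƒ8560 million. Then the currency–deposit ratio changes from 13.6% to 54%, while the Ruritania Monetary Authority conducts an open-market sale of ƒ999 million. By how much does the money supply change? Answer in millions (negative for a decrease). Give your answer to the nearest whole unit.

-30880 million

Before: m₁ = (1 + 0.136) / (0.05 + 0.007 + 0.136) ≈ 5.88601, MB₁ = 8560, so M₁ = 5.88601 × 8560 = 50384.2456 million.
After: m₂ = (1 + 0.54) / (0.05 + 0.007 + 0.54) ≈ 2.57956, MB₂ = 8560 − 999 = 7561, so M₂ = 2.57956 × 7561 ≈ 19504.0532 million.
ΔM = M₂ − M₁ = 19504.0532 − 50384.2456 = -30880.1924 million.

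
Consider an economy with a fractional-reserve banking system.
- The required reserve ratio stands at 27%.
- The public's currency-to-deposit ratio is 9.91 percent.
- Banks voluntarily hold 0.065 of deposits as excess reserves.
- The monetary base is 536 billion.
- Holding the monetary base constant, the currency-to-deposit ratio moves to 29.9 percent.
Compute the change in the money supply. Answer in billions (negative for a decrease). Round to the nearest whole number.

-259 billion

Initially m₁ = (1 + 0.0991) / (0.27 + 0.065 + 0.0991) ≈ 2.5319, so M₁ = 2.5319 × 536 = 1357.0984 billion.
After the change m₂ = (1 + 0.299) / (0.27 + 0.065 + 0.299) ≈ 2.0489, so M₂ = 2.0489 × 536 = 1098.2104 billion.
ΔM = M₂ − M₁ = 1098.2104 − 1357.0984 = -258.888 billion.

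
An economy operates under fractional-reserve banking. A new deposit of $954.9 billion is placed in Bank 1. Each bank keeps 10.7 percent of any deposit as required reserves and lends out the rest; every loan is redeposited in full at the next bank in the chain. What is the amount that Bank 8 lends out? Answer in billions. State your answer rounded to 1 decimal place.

Each bank lends a fraction (1 − rr) = 0.8930 of the deposit it receives, so Bank 8 receives 954.9·0.8930^7 and lends 954.9·0.8930^8 ≈ 386.1620 billion.

$386.2 billion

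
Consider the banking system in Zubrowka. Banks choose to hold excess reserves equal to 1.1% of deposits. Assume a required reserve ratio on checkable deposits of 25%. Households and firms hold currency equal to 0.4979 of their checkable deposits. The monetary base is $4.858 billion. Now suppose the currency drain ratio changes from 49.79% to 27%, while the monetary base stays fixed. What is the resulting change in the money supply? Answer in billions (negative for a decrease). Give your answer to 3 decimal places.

Initially m₁ = (1 + 0.4979) / (0.25 + 0.011 + 0.4979) ≈ 1.97378, so M₁ = 1.97378 × 4.858 ≈ 9.5886 billion.
After the change m₂ = (1 + 0.27) / (0.25 + 0.011 + 0.27) ≈ 2.39171, so M₂ = 2.39171 × 4.858 ≈ 11.6189 billion.
ΔM = M₂ − M₁ = 11.6189 − 9.5886 = 2.0303 billion.

$2.030 billion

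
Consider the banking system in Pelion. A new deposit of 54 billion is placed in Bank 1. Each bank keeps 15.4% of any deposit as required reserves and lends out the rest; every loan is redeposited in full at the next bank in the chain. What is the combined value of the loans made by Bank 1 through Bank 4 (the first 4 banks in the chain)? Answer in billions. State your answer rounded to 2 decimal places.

144.69 billion

Bank i lends (1 − rr)^i of the original deposit: Bank 1 lends 54·0.8460 = 45.6840, Bank 2 lends 54·0.8460² ≈ 38.6487, and so on.
Summing a geometric series: total = 54·[0.8460·(1 − 0.8460^4) / (1 − 0.8460)] ≈ 144.6909 billion.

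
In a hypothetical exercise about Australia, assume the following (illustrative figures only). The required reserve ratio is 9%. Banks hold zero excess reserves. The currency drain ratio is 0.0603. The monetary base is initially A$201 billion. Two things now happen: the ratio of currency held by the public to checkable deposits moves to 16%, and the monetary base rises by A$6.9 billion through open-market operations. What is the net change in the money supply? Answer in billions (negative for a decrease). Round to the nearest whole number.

-453 billion

Before: m₁ = (1 + 0.0603) / (0.09 + 0.0603) ≈ 7.0546, MB₁ = 201, so M₁ = 7.0546 × 201 = 1417.9746 billion.
After: m₂ = (1 + 0.16) / (0.09 + 0.16) = 4.64, MB₂ = 201 + 6.9 = 207.9, so M₂ = 4.64 × 207.9 = 964.656 billion.
ΔM = M₂ − M₁ = 964.656 − 1417.9746 = -453.3186 billion.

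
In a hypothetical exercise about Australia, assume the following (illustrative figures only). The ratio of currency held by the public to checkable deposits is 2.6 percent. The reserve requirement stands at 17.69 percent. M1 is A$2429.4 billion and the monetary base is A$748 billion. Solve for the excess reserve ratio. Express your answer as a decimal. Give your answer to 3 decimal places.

0.113

Using m = M/MB = 2429.4/748 ≈ 3.247861. Since m = (1 + c)/(c + rr + e), the denominator satisfies c + rr + e = (1 + c)/m = (1 + 0.026) / 3.247861 ≈ 0.315900.
With c = 0.026 and rr = 0.1769, the excess reserve ratio is 0.315900 − 0.026 − 0.1769 = 0.113.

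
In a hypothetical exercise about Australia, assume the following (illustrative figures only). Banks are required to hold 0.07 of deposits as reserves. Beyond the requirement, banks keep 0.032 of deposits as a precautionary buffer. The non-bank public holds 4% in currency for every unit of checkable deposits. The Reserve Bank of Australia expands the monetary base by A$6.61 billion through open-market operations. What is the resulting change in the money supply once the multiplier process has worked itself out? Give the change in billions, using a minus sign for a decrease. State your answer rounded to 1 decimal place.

The money multiplier is m = (1 + c) / (rr + e + c) = (1 + 0.04) / (0.07 + 0.032 + 0.04) ≈ 7.3239.
The purchase adds 6.61 billion of base, so ΔM = m × ΔMB = 7.3239 × (+6.61) ≈ 48.411 billion.

A$48.4 billion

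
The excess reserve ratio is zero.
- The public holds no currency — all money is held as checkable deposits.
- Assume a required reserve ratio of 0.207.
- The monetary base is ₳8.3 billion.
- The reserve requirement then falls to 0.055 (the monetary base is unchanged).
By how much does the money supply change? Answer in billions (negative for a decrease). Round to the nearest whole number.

Initially m₁ = 1 / (0.207) ≈ 4.8309, so M₁ = 4.8309 × 8.3 ≈ 40.0965 billion.
After the change m₂ = 1 / (0.055) ≈ 18.1818, so M₂ = 18.1818 × 8.3 ≈ 150.9089 billion.
ΔM = M₂ − M₁ = 150.9089 − 40.0965 = 110.8124 billion.

₳111 billion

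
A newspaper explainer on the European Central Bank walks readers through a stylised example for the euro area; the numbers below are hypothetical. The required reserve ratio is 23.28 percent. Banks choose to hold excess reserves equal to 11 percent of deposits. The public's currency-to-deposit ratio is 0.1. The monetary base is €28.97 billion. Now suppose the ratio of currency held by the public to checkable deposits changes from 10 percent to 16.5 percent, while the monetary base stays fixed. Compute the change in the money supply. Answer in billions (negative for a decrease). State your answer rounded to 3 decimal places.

Initially m₁ = (1 + 0.1) / (0.2328 + 0.11 + 0.1) ≈ 2.484192, so M₁ = 2.484192 × 28.97 ≈ 71.967 billion.
After the change m₂ = (1 + 0.165) / (0.2328 + 0.11 + 0.165) ≈ 2.294210, so M₂ = 2.294210 × 28.97 ≈ 66.4633 billion.
ΔM = M₂ − M₁ = 66.4633 − 71.967 = -5.5037 billion.

-5.504 billion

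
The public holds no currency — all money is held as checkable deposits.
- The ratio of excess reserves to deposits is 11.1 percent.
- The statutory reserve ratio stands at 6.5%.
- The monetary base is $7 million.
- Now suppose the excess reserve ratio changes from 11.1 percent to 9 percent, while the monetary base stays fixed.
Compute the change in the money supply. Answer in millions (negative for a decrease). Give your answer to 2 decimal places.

$5.39 million

Initially m₁ = 1 / (0.065 + 0.111) ≈ 5.6818, so M₁ = 5.6818 × 7 = 39.7726 million.
After the change m₂ = 1 / (0.065 + 0.09) ≈ 6.4516, so M₂ = 6.4516 × 7 = 45.1612 million.
ΔM = M₂ − M₁ = 45.1612 − 39.7726 = 5.3886 million.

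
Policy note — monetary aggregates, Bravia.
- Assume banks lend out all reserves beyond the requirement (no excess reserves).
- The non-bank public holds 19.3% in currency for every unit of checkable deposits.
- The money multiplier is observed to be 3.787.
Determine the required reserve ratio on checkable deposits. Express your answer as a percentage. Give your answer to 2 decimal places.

Using m = 3.787. Since m = (1 + c)/(c + rr + e), the denominator satisfies c + rr + e = (1 + c)/m = (1 + 0.193) / 3.787 ≈ 0.315025.
With c = 0.193 and e = 0, the required reserve ratio on checkable deposits is 0.315025 − 0.193 − 0 = 0.122025.

12.20%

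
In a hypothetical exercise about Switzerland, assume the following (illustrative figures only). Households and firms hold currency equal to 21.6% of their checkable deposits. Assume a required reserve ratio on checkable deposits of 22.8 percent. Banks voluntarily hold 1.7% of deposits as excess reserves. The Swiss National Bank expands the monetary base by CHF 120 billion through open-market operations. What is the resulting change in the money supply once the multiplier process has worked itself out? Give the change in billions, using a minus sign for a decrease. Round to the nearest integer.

CHF 317 billion

The money multiplier is m = (1 + c) / (rr + e + c) = (1 + 0.216) / (0.228 + 0.017 + 0.216) ≈ 2.6377.
The purchase adds 120 billion of base, so ΔM = m × ΔMB = 2.6377 × (+120) = 316.524 billion.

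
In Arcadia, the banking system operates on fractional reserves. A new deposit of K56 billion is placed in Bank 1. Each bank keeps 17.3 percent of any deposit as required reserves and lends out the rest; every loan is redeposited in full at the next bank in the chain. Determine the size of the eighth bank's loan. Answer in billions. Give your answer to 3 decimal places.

Each bank lends a fraction (1 − rr) = 0.8270 of the deposit it receives, so Bank 8 receives 56·0.8270^7 and lends 56·0.8270^8 ≈ 12.2527 billion.

K12.253 billion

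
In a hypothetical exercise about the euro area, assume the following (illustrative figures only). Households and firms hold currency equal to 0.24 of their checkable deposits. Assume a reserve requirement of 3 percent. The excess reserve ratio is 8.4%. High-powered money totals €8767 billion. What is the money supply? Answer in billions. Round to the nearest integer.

The money multiplier is m = (1 + c) / (rr + e + c) = (1 + 0.24) / (0.03 + 0.084 + 0.24) ≈ 3.50282.
So M = m × MB = 3.50282 × 8767 ≈ 30709.2229 billion.

€30709 billion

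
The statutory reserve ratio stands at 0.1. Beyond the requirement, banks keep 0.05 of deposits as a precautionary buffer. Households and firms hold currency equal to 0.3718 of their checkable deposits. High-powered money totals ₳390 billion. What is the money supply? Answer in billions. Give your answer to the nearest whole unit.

The money multiplier is m = (1 + c) / (rr + e + c) = (1 + 0.3718) / (0.1 + 0.05 + 0.3718) ≈ 2.6290.
So M = m × MB = 2.6290 × 390 = 1025.31 billion.

₳1025 billion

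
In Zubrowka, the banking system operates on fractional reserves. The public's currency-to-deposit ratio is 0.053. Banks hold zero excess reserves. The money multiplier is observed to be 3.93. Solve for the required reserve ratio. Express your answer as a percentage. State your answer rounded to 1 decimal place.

Using m = 3.93. Since m = (1 + c)/(c + rr + e), the denominator satisfies c + rr + e = (1 + c)/m = (1 + 0.053) / 3.93 ≈ 0.267939.
With c = 0.053 and e = 0, the required reserve ratio is 0.267939 − 0.053 − 0 = 0.214939.

21.5%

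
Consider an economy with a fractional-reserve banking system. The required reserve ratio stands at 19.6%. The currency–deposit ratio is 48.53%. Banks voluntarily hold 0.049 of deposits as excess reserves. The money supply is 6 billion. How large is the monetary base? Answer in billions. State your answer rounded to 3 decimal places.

2.950 billion

The money multiplier is m = (1 + c) / (rr + e + c) = (1 + 0.4853) / (0.196 + 0.049 + 0.4853) ≈ 2.03382.
MB = M / m = 6 / 2.03382 ≈ 2.9501 billion.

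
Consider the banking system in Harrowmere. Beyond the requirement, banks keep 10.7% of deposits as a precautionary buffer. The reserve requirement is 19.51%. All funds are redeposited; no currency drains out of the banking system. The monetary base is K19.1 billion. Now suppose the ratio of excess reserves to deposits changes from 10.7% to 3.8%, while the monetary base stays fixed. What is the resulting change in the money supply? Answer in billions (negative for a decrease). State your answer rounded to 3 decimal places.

Initially m₁ = 1 / (0.1951 + 0.107) ≈ 3.310162, so M₁ = 3.310162 × 19.1 ≈ 63.2241 billion.
After the change m₂ = 1 / (0.1951 + 0.038) ≈ 4.290004, so M₂ = 4.290004 × 19.1 ≈ 81.9391 billion.
ΔM = M₂ − M₁ = 81.9391 − 63.2241 = 18.715 billion.

K18.715 billion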